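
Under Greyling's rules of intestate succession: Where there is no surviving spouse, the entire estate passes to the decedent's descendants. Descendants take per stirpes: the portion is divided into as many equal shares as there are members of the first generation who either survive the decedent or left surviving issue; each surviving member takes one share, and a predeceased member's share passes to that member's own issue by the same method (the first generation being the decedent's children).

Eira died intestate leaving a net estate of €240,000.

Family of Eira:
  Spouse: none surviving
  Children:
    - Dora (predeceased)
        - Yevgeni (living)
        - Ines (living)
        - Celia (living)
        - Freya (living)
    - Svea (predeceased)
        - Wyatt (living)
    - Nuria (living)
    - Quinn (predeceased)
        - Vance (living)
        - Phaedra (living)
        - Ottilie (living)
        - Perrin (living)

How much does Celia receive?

The entire €240,000 passes to the descendants.
That amount (€240,000) is divided into 4 shares of €60,000: Nuria takes €60,000; Dora's €60,000 share passes to Dora's issue; Svea's €60,000 share passes to Svea's issue; Quinn's €60,000 share passes to Quinn's issue.
Dora's share (€60,000) is divided into 4 shares of €15,000: Yevgeni, Ines, Celia, and Freya each take €15,000.
Svea's share (€60,000) passes entirely to Wyatt.
Quinn's share (€60,000) is divided into 4 shares of €15,000: Vance, Phaedra, Ottilie, and Perrin each take €15,000.

Celia receives €15,000.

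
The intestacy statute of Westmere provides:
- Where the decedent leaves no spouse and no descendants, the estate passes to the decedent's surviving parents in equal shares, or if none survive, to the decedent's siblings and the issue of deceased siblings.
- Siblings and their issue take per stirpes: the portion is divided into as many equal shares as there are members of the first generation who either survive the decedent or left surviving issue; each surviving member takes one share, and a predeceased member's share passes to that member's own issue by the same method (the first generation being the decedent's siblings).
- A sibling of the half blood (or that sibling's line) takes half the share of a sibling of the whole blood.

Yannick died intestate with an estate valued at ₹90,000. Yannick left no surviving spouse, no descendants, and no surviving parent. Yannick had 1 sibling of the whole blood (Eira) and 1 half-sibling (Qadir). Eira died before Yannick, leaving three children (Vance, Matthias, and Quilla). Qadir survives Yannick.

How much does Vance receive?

Vance receives ₹20,000.

The entire ₹90,000 passes to the siblings and their issue.
Counting each half-blood sibling's line as half a unit, there are 3/2 units in ₹90,000, so one unit is ₹60,000. Whole-blood lines (Eira) take ₹60,000 each; half-blood lines (Qadir) take ₹30,000 each.
Eira's share (₹60,000) is divided into 3 shares of ₹20,000: Vance, Matthias, and Quilla each take ₹20,000.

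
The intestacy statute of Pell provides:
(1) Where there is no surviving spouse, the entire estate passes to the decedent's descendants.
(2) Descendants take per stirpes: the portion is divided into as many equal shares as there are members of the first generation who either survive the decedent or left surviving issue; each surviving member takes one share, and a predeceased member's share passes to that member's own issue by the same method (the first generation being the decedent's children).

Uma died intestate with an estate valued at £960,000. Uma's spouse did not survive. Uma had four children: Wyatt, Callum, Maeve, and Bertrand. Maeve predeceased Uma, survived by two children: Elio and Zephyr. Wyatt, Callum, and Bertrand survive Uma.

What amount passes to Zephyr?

The entire £960,000 passes to the descendants.
That amount (£960,000) is divided into 4 shares of £240,000: Wyatt, Callum, and Bertrand each take £240,000; Maeve's £240,000 share passes to Maeve's issue.
Maeve's share (£240,000) is divided into 2 shares of £120,000: Elio and Zephyr each take £120,000.

Zephyr receives £120,000.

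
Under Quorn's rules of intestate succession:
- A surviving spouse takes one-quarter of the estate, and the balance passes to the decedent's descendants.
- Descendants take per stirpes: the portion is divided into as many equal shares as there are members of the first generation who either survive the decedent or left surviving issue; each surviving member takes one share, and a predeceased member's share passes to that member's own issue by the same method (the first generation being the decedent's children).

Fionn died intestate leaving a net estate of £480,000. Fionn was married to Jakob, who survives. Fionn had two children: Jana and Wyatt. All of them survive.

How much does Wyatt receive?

Jakob takes one-quarter of £480,000 = £120,000. The remaining £360,000 passes to the descendants.
The descendants' portion (£360,000) is divided into 2 shares of £180,000: Jana and Wyatt each take £180,000.

Wyatt receives £180,000.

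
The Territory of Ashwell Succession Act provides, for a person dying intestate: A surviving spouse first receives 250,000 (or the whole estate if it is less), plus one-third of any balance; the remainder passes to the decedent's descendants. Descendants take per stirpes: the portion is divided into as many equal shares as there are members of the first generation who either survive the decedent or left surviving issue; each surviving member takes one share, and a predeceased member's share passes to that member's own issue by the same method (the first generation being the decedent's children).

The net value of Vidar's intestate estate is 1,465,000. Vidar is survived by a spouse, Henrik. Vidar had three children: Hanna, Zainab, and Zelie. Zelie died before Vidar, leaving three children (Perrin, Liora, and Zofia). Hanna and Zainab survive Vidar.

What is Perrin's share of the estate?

Henrik first takes 250,000, leaving a balance of 1,215,000. Henrik then takes one-third of the balance (405,000), for a total of 655,000. The remaining 810,000 passes to the descendants.
The descendants' portion (810,000) is divided into 3 shares of 270,000: Hanna and Zainab each take 270,000; Zelie's 270,000 share passes to Zelie's issue.
Zelie's share (270,000) is divided into 3 shares of 90,000: Perrin, Liora, and Zofia each take 90,000.

Perrin receives 90,000.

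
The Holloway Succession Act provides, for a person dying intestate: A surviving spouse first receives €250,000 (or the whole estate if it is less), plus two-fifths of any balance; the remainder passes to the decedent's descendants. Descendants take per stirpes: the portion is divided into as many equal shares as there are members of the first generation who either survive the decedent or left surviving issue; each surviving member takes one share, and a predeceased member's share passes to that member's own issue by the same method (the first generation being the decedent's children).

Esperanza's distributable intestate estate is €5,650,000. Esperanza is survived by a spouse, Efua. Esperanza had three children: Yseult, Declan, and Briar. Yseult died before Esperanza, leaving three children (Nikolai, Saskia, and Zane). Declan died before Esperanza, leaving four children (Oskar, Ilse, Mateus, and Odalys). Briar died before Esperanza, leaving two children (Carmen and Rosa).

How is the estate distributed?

Efua first takes €250,000, leaving a balance of €5,400,000. Efua then takes two-fifths of the balance (€2,160,000), for a total of €2,410,000. The remaining €3,240,000 passes to the descendants.
The descendants' portion (€3,240,000) is divided into 3 shares of €1,080,000: Yseult's €1,080,000 share passes to Yseult's issue; Declan's €1,080,000 share passes to Declan's issue; Briar's €1,080,000 share passes to Briar's issue.
Yseult's share (€1,080,000) is divided into 3 shares of €360,000: Nikolai, Saskia, and Zane each take €360,000.
Declan's share (€1,080,000) is divided into 4 shares of €270,000: Oskar, Ilse, Mateus, and Odalys each take €270,000.
Briar's share (€1,080,000) is divided into 2 shares of €540,000: Carmen and Rosa each take €540,000.

Efua: €2,410,000; Nikolai: €360,000; Saskia: €360,000; Zane: €360,000; Oskar: €270,000; Ilse: €270,000; Mateus: €270,000; Odalys: €270,000; Carmen: €540,000; Rosa: €540,000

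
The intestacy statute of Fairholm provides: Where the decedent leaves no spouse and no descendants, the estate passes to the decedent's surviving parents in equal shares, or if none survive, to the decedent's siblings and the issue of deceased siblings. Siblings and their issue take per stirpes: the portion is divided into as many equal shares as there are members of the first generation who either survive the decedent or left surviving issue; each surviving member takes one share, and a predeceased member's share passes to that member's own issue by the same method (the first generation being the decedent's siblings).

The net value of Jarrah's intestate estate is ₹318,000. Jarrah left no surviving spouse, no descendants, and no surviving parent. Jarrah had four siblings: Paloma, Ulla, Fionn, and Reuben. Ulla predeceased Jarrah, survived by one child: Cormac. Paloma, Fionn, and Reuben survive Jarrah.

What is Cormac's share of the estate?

Cormac receives ₹79,500.

The entire ₹318,000 passes to the siblings and their issue.
That amount (₹318,000) is divided into 4 shares of ₹79,500: Paloma, Fionn, and Reuben each take ₹79,500; Ulla's ₹79,500 share passes to Ulla's issue.
Ulla's share (₹79,500) passes entirely to Cormac.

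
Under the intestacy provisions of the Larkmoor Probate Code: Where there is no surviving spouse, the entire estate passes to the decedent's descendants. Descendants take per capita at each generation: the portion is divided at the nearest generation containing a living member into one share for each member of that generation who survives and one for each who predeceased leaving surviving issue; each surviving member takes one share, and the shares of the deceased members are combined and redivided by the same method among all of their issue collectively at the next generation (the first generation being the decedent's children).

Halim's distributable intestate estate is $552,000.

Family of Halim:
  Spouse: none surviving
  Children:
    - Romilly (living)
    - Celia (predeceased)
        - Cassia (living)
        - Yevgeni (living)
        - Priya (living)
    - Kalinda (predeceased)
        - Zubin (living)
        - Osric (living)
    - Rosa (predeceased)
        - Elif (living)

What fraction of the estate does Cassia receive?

The entire $552,000 passes to the descendants.
That amount ($552,000) is divided at the children's generation into 4 shares of $138,000. Romilly takes $138,000. The 3 shares of the deceased (Celia, Kalinda, and Rosa) are combined into a pool of $414,000.
That pool ($414,000) is divided at the grandchildren's generation equally among Cassia, Yevgeni, Priya, Zubin, Osric, and Elif: $69,000 each.

Cassia receives 1/8 of the estate.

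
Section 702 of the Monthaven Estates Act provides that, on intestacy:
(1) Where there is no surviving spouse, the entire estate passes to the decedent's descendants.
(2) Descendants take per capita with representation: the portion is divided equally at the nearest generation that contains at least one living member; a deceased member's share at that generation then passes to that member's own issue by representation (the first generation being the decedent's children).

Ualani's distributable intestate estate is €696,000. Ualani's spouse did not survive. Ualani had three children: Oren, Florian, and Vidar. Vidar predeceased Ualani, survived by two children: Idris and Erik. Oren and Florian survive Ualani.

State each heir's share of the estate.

The entire €696,000 passes to the descendants.
That amount (€696,000) is divided into 3 shares of €232,000: Oren and Florian each take €232,000; Vidar's €232,000 share passes to Vidar's issue.
Vidar's share (€232,000) is divided into 2 shares of €116,000: Idris and Erik each take €116,000.

Oren: €232,000; Florian: €232,000; Idris: €116,000; Erik: €116,000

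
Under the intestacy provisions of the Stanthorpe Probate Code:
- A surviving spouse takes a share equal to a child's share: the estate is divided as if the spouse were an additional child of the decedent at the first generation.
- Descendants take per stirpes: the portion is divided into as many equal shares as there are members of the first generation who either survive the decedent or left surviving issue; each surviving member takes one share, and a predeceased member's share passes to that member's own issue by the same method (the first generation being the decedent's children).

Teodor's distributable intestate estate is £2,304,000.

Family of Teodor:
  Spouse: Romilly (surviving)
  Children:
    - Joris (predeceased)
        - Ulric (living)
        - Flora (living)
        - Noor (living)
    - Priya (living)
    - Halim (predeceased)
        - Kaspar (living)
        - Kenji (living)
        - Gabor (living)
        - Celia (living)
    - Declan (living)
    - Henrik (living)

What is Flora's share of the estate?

Flora receives £128,000.

The spouse counts as an additional share at the children's level, so there are 6 primary shares of £384,000. Romilly takes one such share (£384,000).
The children's combined portion (£1,920,000) is divided into 5 shares of £384,000: Priya, Declan, and Henrik each take £384,000; Joris's £384,000 share passes to Joris's issue; Halim's £384,000 share passes to Halim's issue.
Joris's share (£384,000) is divided into 3 shares of £128,000: Ulric, Flora, and Noor each take £128,000.
Halim's share (£384,000) is divided into 4 shares of £96,000: Kaspar, Kenji, Gabor, and Celia each take £96,000.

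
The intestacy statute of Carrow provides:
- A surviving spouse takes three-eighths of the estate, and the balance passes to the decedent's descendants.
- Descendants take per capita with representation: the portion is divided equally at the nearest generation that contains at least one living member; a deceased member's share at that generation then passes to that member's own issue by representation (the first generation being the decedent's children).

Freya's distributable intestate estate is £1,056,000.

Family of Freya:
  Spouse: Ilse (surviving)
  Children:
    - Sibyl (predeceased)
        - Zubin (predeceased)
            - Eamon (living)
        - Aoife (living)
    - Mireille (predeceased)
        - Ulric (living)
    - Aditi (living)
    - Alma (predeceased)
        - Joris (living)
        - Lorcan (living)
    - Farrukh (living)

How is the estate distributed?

Ilse: £396,000; Eamon: £66,000; Aoife: £66,000; Ulric: £132,000; Aditi: £132,000; Joris: £66,000; Lorcan: £66,000; Farrukh: £132,000

Ilse takes three-eighths of £1,056,000 = £396,000. The remaining £660,000 passes to the descendants.
The descendants' portion (£660,000) is divided into 5 shares of £132,000: Aditi and Farrukh each take £132,000; Sibyl's £132,000 share passes to Sibyl's issue; Mireille's £132,000 share passes to Mireille's issue; Alma's £132,000 share passes to Alma's issue.
Sibyl's share (£132,000) is divided into 2 shares of £66,000: Aoife takes £66,000; Zubin's £66,000 share passes to Zubin's issue.
Zubin's share (£66,000) passes entirely to Eamon.
Mireille's share (£132,000) passes entirely to Ulric.
Alma's share (£132,000) is divided into 2 shares of £66,000: Joris and Lorcan each take £66,000.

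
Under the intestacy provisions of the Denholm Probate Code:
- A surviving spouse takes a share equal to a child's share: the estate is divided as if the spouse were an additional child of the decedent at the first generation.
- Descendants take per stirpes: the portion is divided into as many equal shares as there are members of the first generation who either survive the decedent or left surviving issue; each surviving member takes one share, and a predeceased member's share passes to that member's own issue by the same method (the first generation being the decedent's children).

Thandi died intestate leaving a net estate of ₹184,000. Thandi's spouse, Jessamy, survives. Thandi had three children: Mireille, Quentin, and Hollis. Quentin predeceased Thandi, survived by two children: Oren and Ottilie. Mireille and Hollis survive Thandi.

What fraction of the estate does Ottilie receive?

Ottilie receives 1/8 of the estate.

The spouse counts as an additional share at the children's level, so there are 4 primary shares of ₹46,000. Jessamy takes one such share (₹46,000).
The children's combined portion (₹138,000) is divided into 3 shares of ₹46,000: Mireille and Hollis each take ₹46,000; Quentin's ₹46,000 share passes to Quentin's issue.
Quentin's share (₹46,000) is divided into 2 shares of ₹23,000: Oren and Ottilie each take ₹23,000.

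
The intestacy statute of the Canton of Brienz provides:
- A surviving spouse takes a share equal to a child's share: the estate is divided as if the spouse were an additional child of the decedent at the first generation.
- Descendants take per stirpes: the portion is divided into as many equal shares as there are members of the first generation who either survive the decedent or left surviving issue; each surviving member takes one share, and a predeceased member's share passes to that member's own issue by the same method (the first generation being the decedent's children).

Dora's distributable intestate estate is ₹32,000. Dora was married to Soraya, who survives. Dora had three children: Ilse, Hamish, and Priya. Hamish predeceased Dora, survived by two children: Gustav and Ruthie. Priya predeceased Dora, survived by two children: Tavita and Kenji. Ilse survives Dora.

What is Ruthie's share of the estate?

Ruthie receives ₹4,000.

The spouse counts as an additional share at the children's level, so there are 4 primary shares of ₹8,000. Soraya takes one such share (₹8,000).
The children's combined portion (₹24,000) is divided into 3 shares of ₹8,000: Ilse takes ₹8,000; Hamish's ₹8,000 share passes to Hamish's issue; Priya's ₹8,000 share passes to Priya's issue.
Hamish's share (₹8,000) is divided into 2 shares of ₹4,000: Gustav and Ruthie each take ₹4,000.
Priya's share (₹8,000) is divided into 2 shares of ₹4,000: Tavita and Kenji each take ₹4,000.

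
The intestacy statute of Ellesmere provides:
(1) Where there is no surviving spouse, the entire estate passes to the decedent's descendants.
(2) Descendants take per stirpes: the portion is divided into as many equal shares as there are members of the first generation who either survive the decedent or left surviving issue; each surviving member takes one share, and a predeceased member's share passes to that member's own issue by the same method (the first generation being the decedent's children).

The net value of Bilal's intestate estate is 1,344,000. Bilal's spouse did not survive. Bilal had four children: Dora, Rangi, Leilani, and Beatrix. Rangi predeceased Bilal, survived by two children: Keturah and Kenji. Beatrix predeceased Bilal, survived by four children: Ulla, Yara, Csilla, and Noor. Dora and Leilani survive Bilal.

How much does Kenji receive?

Kenji receives 168,000.

The entire 1,344,000 passes to the descendants.
That amount (1,344,000) is divided into 4 shares of 336,000: Dora and Leilani each take 336,000; Rangi's 336,000 share passes to Rangi's issue; Beatrix's 336,000 share passes to Beatrix's issue.
Rangi's share (336,000) is divided into 2 shares of 168,000: Keturah and Kenji each take 168,000.
Beatrix's share (336,000) is divided into 4 shares of 84,000: Ulla, Yara, Csilla, and Noor each take 84,000.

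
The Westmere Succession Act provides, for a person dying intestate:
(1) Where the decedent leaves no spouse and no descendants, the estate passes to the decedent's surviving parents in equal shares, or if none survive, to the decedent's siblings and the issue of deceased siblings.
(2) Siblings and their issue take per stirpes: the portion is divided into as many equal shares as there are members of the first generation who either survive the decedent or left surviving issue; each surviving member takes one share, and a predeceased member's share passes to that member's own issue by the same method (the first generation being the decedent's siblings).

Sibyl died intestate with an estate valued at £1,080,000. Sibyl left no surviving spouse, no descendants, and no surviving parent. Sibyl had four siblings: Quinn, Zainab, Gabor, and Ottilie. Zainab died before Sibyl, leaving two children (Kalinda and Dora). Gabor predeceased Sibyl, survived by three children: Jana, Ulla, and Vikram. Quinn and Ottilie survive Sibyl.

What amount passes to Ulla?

Ulla receives £90,000.

The entire £1,080,000 passes to the siblings and their issue.
That amount (£1,080,000) is divided into 4 shares of £270,000: Quinn and Ottilie each take £270,000; Zainab's £270,000 share passes to Zainab's issue; Gabor's £270,000 share passes to Gabor's issue.
Zainab's share (£270,000) is divided into 2 shares of £135,000: Kalinda and Dora each take £135,000.
Gabor's share (£270,000) is divided into 3 shares of £90,000: Jana, Ulla, and Vikram each take £90,000.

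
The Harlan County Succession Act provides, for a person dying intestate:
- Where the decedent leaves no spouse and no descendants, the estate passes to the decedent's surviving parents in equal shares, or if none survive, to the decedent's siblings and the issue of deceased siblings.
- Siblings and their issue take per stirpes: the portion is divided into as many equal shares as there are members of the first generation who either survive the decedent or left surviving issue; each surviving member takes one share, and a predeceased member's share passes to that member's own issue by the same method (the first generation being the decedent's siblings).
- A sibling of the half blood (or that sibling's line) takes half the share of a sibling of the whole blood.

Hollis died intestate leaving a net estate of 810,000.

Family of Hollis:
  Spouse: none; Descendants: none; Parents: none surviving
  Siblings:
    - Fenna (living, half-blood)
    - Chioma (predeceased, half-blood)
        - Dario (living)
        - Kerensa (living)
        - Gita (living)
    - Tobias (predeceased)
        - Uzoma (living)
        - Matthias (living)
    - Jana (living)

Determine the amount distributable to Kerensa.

Kerensa receives 45,000.

The entire 810,000 passes to the siblings and their issue.
Counting each half-blood sibling's line as half a unit, there are 3 units in 810,000, so one unit is 270,000. Whole-blood lines (Tobias and Jana) take 270,000 each; half-blood lines (Fenna and Chioma) take 135,000 each.
Chioma's share (135,000) is divided into 3 shares of 45,000: Dario, Kerensa, and Gita each take 45,000.
Tobias's share (270,000) is divided into 2 shares of 135,000: Uzoma and Matthias each take 135,000.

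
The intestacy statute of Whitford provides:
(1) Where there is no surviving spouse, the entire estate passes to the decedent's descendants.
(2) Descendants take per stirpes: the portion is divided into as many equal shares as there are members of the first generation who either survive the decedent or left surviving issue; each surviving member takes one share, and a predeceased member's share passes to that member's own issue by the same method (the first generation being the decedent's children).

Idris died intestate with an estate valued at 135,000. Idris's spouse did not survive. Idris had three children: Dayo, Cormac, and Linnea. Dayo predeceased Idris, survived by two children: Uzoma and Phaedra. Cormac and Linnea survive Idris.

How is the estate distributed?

Uzoma: 22,500; Phaedra: 22,500; Cormac: 45,000; Linnea: 45,000

The entire 135,000 passes to the descendants.
That amount (135,000) is divided into 3 shares of 45,000: Cormac and Linnea each take 45,000; Dayo's 45,000 share passes to Dayo's issue.
Dayo's share (45,000) is divided into 2 shares of 22,500: Uzoma and Phaedra each take 22,500.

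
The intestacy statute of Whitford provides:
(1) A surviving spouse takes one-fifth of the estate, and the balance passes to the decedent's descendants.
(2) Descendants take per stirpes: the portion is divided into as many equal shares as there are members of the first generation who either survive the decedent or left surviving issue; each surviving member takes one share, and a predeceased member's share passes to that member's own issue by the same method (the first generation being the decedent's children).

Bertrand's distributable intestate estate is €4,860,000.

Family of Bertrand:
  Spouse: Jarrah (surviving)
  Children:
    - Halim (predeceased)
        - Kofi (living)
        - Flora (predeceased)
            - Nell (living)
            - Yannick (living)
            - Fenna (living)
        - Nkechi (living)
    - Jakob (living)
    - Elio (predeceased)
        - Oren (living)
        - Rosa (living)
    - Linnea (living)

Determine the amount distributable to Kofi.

Kofi receives €324,000.

Jarrah takes one-fifth of €4,860,000 = €972,000. The remaining €3,888,000 passes to the descendants.
The descendants' portion (€3,888,000) is divided into 4 shares of €972,000: Jakob and Linnea each take €972,000; Halim's €972,000 share passes to Halim's issue; Elio's €972,000 share passes to Elio's issue.
Halim's share (€972,000) is divided into 3 shares of €324,000: Kofi and Nkechi each take €324,000; Flora's €324,000 share passes to Flora's issue.
Flora's share (€324,000) is divided into 3 shares of €108,000: Nell, Yannick, and Fenna each take €108,000.
Elio's share (€972,000) is divided into 2 shares of €486,000: Oren and Rosa each take €486,000.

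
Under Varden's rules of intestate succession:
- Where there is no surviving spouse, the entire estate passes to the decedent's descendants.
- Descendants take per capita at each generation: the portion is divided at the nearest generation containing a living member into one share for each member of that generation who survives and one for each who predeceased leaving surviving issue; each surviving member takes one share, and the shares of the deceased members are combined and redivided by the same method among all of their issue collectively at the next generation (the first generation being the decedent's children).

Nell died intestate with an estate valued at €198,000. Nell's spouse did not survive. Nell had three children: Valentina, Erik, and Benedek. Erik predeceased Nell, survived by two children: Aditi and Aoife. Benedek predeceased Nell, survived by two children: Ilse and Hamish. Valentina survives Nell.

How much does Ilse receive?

The entire €198,000 passes to the descendants.
That amount (€198,000) is divided at the children's generation into 3 shares of €66,000. Valentina takes €66,000. The 2 shares of the deceased (Erik and Benedek) are combined into a pool of €132,000.
That pool (€132,000) is divided at the grandchildren's generation equally among Aditi, Aoife, Ilse, and Hamish: €33,000 each.

Ilse receives €33,000.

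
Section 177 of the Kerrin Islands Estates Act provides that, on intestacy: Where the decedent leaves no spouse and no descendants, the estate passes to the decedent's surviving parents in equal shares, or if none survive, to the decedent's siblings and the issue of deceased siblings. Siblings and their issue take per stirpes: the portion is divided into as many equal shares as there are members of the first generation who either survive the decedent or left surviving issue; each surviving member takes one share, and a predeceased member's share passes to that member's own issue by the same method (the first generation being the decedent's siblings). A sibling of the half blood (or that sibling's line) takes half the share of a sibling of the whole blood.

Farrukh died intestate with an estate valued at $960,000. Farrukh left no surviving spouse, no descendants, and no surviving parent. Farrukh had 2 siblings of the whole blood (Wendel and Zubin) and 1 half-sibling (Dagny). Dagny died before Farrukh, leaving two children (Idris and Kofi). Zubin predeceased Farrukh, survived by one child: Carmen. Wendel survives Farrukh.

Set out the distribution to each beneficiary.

The entire $960,000 passes to the siblings and their issue.
Counting each half-blood sibling's line as half a unit, there are 5/2 units in $960,000, so one unit is $384,000. Whole-blood lines (Wendel and Zubin) take $384,000 each; half-blood lines (Dagny) take $192,000 each.
Dagny's share ($192,000) is divided into 2 shares of $96,000: Idris and Kofi each take $96,000.
Zubin's share ($384,000) passes entirely to Carmen.

Idris: $96,000; Kofi: $96,000; Wendel: $384,000; Carmen: $384,000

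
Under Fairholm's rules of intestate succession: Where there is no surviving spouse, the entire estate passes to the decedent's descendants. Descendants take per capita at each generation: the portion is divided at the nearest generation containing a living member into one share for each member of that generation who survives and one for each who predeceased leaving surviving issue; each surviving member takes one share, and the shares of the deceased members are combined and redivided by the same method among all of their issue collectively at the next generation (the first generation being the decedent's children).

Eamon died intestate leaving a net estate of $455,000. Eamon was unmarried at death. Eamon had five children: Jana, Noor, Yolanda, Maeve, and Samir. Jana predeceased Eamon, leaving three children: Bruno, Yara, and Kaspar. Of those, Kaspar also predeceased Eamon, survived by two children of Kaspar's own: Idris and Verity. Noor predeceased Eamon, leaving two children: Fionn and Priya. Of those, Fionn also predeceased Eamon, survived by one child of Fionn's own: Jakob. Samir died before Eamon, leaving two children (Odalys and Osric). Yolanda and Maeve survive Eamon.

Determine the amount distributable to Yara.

The entire $455,000 passes to the descendants.
That amount ($455,000) is divided at the children's generation into 5 shares of $91,000. Yolanda and Maeve each take $91,000. The 3 shares of the deceased (Jana, Noor, and Samir) are combined into a pool of $273,000.
That pool ($273,000) is divided at the grandchildren's generation into 7 shares of $39,000. Bruno, Yara, Priya, Odalys, and Osric each take $39,000. The 2 shares of the deceased (Kaspar and Fionn) are combined into a pool of $78,000.
That pool ($78,000) is divided at the great-grandchildren's generation equally among Idris, Verity, and Jakob: $26,000 each.

Yara receives $39,000.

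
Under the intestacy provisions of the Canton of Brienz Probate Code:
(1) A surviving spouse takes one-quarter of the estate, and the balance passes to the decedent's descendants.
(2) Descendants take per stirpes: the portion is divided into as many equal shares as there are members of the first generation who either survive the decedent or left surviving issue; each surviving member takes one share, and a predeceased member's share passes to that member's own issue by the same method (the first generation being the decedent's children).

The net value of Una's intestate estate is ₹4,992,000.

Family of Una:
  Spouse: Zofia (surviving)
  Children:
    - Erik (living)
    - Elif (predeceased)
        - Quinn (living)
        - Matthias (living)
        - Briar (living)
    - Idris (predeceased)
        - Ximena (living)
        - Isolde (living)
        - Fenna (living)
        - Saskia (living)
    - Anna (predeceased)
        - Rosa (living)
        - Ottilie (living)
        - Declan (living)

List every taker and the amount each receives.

Zofia takes one-quarter of ₹4,992,000 = ₹1,248,000. The remaining ₹3,744,000 passes to the descendants.
The descendants' portion (₹3,744,000) is divided into 4 shares of ₹936,000: Erik takes ₹936,000; Elif's ₹936,000 share passes to Elif's issue; Idris's ₹936,000 share passes to Idris's issue; Anna's ₹936,000 share passes to Anna's issue.
Elif's share (₹936,000) is divided into 3 shares of ₹312,000: Quinn, Matthias, and Briar each take ₹312,000.
Idris's share (₹936,000) is divided into 4 shares of ₹234,000: Ximena, Isolde, Fenna, and Saskia each take ₹234,000.
Anna's share (₹936,000) is divided into 3 shares of ₹312,000: Rosa, Ottilie, and Declan each take ₹312,000.

Zofia: ₹1,248,000; Erik: ₹936,000; Quinn: ₹312,000; Matthias: ₹312,000; Briar: ₹312,000; Ximena: ₹234,000; Isolde: ₹234,000; Fenna: ₹234,000; Saskia: ₹234,000; Rosa: ₹312,000; Ottilie: ₹312,000; Declan: ₹312,000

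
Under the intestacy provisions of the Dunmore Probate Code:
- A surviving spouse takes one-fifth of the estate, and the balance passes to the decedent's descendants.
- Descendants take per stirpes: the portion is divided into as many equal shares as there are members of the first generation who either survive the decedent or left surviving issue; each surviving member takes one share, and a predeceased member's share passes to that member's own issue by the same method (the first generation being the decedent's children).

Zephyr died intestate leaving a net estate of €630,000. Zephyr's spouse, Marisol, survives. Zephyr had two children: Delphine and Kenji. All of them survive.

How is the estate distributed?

Marisol takes one-fifth of €630,000 = €126,000. The remaining €504,000 passes to the descendants.
The descendants' portion (€504,000) is divided into 2 shares of €252,000: Delphine and Kenji each take €252,000.

Marisol: €126,000; Delphine: €252,000; Kenji: €252,000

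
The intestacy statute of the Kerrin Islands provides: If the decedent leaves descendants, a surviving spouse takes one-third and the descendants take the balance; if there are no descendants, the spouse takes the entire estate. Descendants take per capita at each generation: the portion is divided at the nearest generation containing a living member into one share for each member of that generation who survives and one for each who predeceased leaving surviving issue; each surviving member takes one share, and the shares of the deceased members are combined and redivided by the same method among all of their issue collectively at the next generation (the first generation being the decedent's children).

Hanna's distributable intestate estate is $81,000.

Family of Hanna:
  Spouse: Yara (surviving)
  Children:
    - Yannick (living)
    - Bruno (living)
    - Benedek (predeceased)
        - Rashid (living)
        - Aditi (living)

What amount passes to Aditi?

Yara takes one-third of $81,000 = $27,000. The remaining $54,000 passes to the descendants.
The descendants' portion ($54,000) is divided at the children's generation into 3 shares of $18,000. Yannick and Bruno each take $18,000. The remaining share for the deceased Benedek ($18,000) is carried to the next generation.
That pool ($18,000) is divided at the grandchildren's generation equally among Rashid and Aditi: $9,000 each.

Aditi receives $9,000.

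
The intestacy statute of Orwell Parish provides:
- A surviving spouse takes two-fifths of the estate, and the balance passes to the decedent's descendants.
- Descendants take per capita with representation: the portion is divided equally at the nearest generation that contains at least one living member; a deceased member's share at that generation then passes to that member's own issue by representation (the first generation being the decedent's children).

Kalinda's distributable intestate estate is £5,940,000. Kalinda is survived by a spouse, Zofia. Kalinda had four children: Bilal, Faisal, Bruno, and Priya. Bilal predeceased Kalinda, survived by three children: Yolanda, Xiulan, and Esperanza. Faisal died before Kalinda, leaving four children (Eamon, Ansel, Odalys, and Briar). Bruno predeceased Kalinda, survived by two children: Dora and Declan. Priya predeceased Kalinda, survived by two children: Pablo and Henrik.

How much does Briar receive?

Briar receives £324,000.

Zofia takes two-fifths of £5,940,000 = £2,376,000. The remaining £3,564,000 passes to the descendants.
No child survives, so the initial division is made at the grandchildren's generation.
The descendants' portion (£3,564,000) is divided into 11 shares of £324,000: Yolanda, Xiulan, Esperanza, Eamon, Ansel, Odalys, Briar, Dora, Declan, Pablo, and Henrik each take £324,000.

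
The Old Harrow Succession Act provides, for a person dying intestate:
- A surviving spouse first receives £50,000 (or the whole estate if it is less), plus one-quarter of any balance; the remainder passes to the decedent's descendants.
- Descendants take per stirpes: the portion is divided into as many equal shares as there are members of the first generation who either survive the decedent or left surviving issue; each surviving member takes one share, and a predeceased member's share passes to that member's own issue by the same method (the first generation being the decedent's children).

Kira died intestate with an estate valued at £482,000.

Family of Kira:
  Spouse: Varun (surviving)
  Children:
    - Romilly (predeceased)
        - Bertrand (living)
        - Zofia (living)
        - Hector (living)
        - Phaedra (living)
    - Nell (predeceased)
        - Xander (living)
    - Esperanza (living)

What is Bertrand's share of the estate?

Varun first takes £50,000, leaving a balance of £432,000. Varun then takes one-quarter of the balance (£108,000), for a total of £158,000. The remaining £324,000 passes to the descendants.
The descendants' portion (£324,000) is divided into 3 shares of £108,000: Esperanza takes £108,000; Romilly's £108,000 share passes to Romilly's issue; Nell's £108,000 share passes to Nell's issue.
Romilly's share (£108,000) is divided into 4 shares of £27,000: Bertrand, Zofia, Hector, and Phaedra each take £27,000.
Nell's share (£108,000) passes entirely to Xander.

Bertrand receives £27,000.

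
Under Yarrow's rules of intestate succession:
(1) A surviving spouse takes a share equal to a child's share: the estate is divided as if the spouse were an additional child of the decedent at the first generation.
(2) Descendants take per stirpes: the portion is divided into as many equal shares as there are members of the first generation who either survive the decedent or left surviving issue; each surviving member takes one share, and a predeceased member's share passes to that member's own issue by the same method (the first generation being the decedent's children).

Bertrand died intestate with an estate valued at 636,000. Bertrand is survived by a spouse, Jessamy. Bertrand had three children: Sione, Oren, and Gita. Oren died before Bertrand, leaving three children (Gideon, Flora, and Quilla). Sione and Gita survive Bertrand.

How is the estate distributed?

The spouse counts as an additional share at the children's level, so there are 4 primary shares of 159,000. Jessamy takes one such share (159,000).
The children's combined portion (477,000) is divided into 3 shares of 159,000: Sione and Gita each take 159,000; Oren's 159,000 share passes to Oren's issue.
Oren's share (159,000) is divided into 3 shares of 53,000: Gideon, Flora, and Quilla each take 53,000.

Jessamy: 159,000; Sione: 159,000; Gideon: 53,000; Flora: 53,000; Quilla: 53,000; Gita: 159,000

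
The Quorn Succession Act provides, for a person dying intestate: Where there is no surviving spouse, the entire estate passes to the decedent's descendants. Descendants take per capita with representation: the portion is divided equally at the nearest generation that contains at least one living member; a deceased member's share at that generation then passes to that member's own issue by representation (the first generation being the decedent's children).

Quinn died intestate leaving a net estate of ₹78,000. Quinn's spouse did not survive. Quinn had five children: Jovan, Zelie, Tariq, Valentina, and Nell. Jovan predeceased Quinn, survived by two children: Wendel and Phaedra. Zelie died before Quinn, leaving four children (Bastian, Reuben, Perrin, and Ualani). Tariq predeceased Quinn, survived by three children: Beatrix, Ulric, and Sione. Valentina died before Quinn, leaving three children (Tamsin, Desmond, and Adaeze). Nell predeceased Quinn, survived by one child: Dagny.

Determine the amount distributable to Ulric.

Ulric receives ₹6,000.

The entire ₹78,000 passes to the descendants.
No child survives, so the initial division is made at the grandchildren's generation.
That amount (₹78,000) is divided into 13 shares of ₹6,000: Wendel, Phaedra, Bastian, Reuben, Perrin, Ualani, Beatrix, Ulric, Sione, Tamsin, Desmond, Adaeze, and Dagny each take ₹6,000.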